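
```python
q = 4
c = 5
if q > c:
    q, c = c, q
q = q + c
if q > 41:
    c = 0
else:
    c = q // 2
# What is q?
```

Trace:
`q = 4` → q = 4
`c = 5` → c = 5
`if q > c: ...` → q > c is False → no variable changes
`q = q + c` → q = 9
`if q > 41: ...` → q > 41 is False, take else branch → c = 4
So q = 9

Answer: 9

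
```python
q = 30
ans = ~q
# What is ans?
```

Trace:
`q = 30` → q = 30
`ans = ~q` → ans = -31
So ans = -31

Answer: -31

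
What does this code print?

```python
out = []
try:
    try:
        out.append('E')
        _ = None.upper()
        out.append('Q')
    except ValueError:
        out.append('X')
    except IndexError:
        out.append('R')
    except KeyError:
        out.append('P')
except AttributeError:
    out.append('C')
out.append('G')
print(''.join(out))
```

Execution trace: 'E' (try body) → 'C' (outer except AttributeError) → 'G' (after the try/except). Output: ECG

Answer: ECG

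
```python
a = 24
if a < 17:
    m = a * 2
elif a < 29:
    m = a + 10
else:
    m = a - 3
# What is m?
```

Trace:
`a = 24` → a = 24
`if a < 17: ...` → a < 17 is False, a < 29 is True → m = 34
So m = 34

Answer: 34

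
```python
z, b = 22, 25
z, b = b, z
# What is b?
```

Trace:
`z, b = 22, 25` → z = 22; b = 25
`z, b = b, z` → z = 25; b = 22
So b = 22

Answer: 22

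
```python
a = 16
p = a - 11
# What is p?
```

Trace:
`a = 16` → a = 16
`p = a - 11` → p = 5
So p = 5

Answer: 5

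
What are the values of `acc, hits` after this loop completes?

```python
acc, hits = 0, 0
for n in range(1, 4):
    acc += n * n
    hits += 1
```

Sum of squares and count
`acc, hits` takes the values: (0, 0) → (1, 0) → (1, 1) → (5, 1) → (5, 2) → (14, 2) → (14, 3)

Answer: 14, 3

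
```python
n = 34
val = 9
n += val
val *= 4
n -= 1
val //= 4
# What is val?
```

Trace:
`n = 34` → n = 34
`val = 9` → val = 9
`n += val` → n = 43
`val *= 4` → val = 36
`n -= 1` → n = 42
`val //= 4` → val = 9
So val = 9

Answer: 9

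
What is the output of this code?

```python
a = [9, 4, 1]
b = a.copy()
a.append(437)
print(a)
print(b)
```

Key concept: list.copy() creates independent copy.
Step by step:
`a = [9, 4, 1]` → a = [9, 4, 1]
`b = a.copy()` → b = [9, 4, 1]
`a.append(437)` → a = [9, 4, 1, 437]
`print(a)` → prints [9, 4, 1, 437]
`print(b)` → prints [9, 4, 1]

Answer:
[9, 4, 1, 437]
[9, 4, 1]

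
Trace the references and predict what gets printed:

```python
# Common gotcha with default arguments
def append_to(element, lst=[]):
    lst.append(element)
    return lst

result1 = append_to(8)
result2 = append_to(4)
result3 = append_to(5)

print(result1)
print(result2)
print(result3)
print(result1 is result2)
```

Key concept: mutable default argument gotcha.
Step by step:
`result1 = append_to(8)` → result1 = [8]
`result2 = append_to(4)` → result1 = [8, 4] (same object as result2); result2 = [8, 4] (same object as result1)
`result3 = append_to(5)` → result1 = [8, 4, 5] (same object as result2, result3); result2 = [8, 4, 5] (same object as result1, result3); result3 = [8, 4, 5] (same object as result1, result2)
`print(result1)` → prints [8, 4, 5]
`print(result2)` → prints [8, 4, 5]
`print(result3)` → prints [8, 4, 5]
`print(result1 is result2)` → prints True

Answer:
[8, 4, 5]
[8, 4, 5]
[8, 4, 5]
True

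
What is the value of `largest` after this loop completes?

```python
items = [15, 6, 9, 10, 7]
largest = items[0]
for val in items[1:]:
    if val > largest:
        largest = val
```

Maximum of [15, 6, 9, 10, 7]
`largest` takes the values: 15

Answer: 15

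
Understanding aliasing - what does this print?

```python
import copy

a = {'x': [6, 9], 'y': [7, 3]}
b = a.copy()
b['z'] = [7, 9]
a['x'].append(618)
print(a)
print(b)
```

Key concept: shallow copy of dict with mutable values.
Step by step:
`a = {'x': [6, 9], 'y': [7, 3]}` → a = {'x': [6, 9], 'y': [7, 3]}
`b = a.copy()` → b = {'x': [6, 9], 'y': [7, 3]}
`b['z'] = [7, 9]` → b = {'x': [6, 9], 'y': [7, 3], 'z': [7, 9]}
`a['x'].append(618)` → a = {'x': [6, 9, 618], 'y': [7, 3]}; b = {'x': [6, 9, 618], 'y': [7, 3], 'z': [7, 9]}
`print(a)` → prints {'x': [6, 9, 618], 'y': [7, 3]}
`print(b)` → prints {'x': [6, 9, 618], 'y': [7, 3], 'z': [7, 9]}

Answer:
{'x': [6, 9, 618], 'y': [7, 3]}
{'x': [6, 9, 618], 'y': [7, 3], 'z': [7, 9]}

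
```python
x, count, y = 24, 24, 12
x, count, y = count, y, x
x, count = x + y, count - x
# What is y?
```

Trace:
`x, count, y = 24, 24, 12` → x = 24; count = 24; y = 12
`x, count, y = count, y, x` → x = 24; count = 12; y = 24
`x, count = x + y, count - x` → x = 48; count = -12
So y = 24

Answer: 24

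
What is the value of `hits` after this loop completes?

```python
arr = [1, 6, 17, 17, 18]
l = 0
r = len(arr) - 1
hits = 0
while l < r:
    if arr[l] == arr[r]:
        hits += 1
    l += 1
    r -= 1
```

Count matching pairs from ends
`hits` takes the values: 0

Answer: 0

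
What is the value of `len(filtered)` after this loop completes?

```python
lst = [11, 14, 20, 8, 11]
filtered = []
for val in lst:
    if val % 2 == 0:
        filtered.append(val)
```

Count even numbers in [11, 14, 20, 8, 11]
`filtered` takes the values: [] → [14] → [14, 20] → [14, 20, 8]
So `len(filtered)` = 3

Answer: 3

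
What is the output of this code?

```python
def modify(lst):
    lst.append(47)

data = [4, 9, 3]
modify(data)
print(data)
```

Key concept: function modifies passed list.
Step by step:
`data = [4, 9, 3]` → data = [4, 9, 3]
`modify(data)` → data = [4, 9, 3, 47]
`print(data)` → prints [4, 9, 3, 47]

Answer: [4, 9, 3, 47]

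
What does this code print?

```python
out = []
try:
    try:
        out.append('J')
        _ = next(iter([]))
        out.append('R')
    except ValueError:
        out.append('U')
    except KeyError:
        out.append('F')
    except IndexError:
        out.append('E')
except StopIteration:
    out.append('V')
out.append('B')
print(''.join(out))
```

Execution trace: 'J' (try body) → 'V' (outer except StopIteration) → 'B' (after the try/except). Output: JVB

Answer: JVB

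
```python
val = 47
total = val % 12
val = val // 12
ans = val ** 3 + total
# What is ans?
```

Trace:
`val = 47` → val = 47
`total = val % 12` → total = 11
`val = val // 12` → val = 3
`ans = val ** 3 + total` → ans = 38
So ans = 38

Answer: 38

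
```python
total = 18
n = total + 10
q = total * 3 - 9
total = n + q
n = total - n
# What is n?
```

Trace:
`total = 18` → total = 18
`n = total + 10` → n = 28
`q = total * 3 - 9` → q = 45
`total = n + q` → total = 73
`n = total - n` → n = 45
So n = 45

Answer: 45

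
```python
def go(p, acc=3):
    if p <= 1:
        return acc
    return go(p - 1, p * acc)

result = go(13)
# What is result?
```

Accumulator trace (n, acc): (13, 3) -> (12, 39) -> (11, 468) -> (10, 5148) -> (9, 51480) -> (8, 463320) -> (7, 3706560) -> (6, 25945920) -> (5, 155675520) -> (4, 778377600) -> (3, 3113510400) -> (2, 9340531200) -> (1, 18681062400) -> return 18681062400

Answer: 18681062400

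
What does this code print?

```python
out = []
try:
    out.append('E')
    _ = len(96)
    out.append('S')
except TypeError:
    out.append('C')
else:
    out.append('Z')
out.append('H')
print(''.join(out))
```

Execution trace: 'E' (try body) → 'C' (except TypeError) → 'H' (after the try/except). Output: ECH

Answer: ECH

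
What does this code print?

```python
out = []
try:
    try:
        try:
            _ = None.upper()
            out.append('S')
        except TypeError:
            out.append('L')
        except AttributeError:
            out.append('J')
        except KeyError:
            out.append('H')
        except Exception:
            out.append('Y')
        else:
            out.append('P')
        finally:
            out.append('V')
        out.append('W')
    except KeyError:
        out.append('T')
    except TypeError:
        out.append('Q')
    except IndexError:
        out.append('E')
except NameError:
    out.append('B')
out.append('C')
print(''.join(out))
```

Execution trace: 'J' (inner except AttributeError) → 'V' (inner finally) → 'W' (try body, no exception) → 'C' (after the try/except). Output: JVWC

Answer: JVWC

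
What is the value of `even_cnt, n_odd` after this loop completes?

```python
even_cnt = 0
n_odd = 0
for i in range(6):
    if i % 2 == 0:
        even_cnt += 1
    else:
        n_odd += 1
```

Count evens and odds in range(6)
`even_cnt, n_odd` takes the values: (0, 0) → (1, 0) → (1, 1) → (2, 1) → (2, 2) → (3, 2) → (3, 3)

Answer: 3, 3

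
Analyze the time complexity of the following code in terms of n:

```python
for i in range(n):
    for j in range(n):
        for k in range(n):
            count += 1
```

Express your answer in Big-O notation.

This is Triple nested loop. Time complexity: O(n³).

Answer: O(n³)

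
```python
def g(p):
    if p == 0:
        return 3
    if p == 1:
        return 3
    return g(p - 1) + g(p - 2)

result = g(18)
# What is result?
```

Build up from base cases: g(0)=3, g(1)=3, g(2)=6, g(3)=9, g(4)=15, g(5)=24, g(6)=39, ..., g(18)=12543

Answer: 12543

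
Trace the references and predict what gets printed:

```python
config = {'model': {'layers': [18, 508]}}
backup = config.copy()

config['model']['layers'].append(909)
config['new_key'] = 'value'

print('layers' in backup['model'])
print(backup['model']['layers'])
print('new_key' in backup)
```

Key concept: shallow copy gotcha with nested dict.
Step by step:
`config = {'model': {'layers': [18, 508]}}` → config = {'model': {'layers': [18, 508]}}
`backup = config.copy()` → backup = {'model': {'layers': [18, 508]}}
`config['model']['layers'].append(909)` → config = {'model': {'layers': [18, 508, 909]}}; backup = {'model': {'layers': [18, 508, 909]}}
`config['new_key'] = 'value'` → config = {'model': {'layers': [18, 508, 909]}, 'new_key': 'value'}
`print('layers' in backup['model'])` → prints True
`print(backup['model']['layers'])` → prints [18, 508, 909]
`print('new_key' in backup)` → prints False

Answer:
True
[18, 508, 909]
False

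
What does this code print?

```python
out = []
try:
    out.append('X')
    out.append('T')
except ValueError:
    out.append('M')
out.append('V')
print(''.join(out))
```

Execution trace: 'X' (try body) → 'T' (try body, no exception) → 'V' (after the try/except). Output: XTV

Answer: XTV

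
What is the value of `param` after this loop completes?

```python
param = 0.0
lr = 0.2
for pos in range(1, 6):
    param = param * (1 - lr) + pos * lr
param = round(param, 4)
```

Moving average with lr=0.2
`param` takes the values: 0.0 → 0.2 → 0.56 → 1.048 → 1.6384 → 2.31072 → 2.3107

Answer: 2.3107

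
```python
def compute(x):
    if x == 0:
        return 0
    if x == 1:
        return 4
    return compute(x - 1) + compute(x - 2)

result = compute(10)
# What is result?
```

Build up from base cases: compute(0)=0, compute(1)=4, compute(2)=4, compute(3)=8, compute(4)=12, compute(5)=20, compute(6)=32, ..., compute(10)=220

Answer: 220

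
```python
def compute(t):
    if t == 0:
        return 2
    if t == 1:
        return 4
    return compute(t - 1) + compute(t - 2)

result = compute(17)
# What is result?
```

Build up from base cases: compute(0)=2, compute(1)=4, compute(2)=6, compute(3)=10, compute(4)=16, compute(5)=26, compute(6)=42, ..., compute(17)=8362

Answer: 8362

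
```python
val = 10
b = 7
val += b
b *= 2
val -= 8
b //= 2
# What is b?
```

Trace:
`val = 10` → val = 10
`b = 7` → b = 7
`val += b` → val = 17
`b *= 2` → b = 14
`val -= 8` → val = 9
`b //= 2` → b = 7
So b = 7

Answer: 7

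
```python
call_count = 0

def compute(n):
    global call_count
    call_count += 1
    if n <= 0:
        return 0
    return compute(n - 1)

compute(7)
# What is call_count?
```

Linear recursion stepping by 1: 8 calls from n=7 down to ≤0.

Answer: 8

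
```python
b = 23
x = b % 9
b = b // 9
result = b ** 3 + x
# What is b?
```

Trace:
`b = 23` → b = 23
`x = b % 9` → x = 5
`b = b // 9` → b = 2
`result = b ** 3 + x` → result = 13
So b = 2

Answer: 2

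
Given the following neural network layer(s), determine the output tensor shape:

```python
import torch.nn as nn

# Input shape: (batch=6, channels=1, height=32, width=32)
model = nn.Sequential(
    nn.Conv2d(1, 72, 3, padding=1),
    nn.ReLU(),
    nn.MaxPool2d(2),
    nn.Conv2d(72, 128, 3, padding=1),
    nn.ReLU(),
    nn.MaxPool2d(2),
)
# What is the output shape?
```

Input: (6, 1, 32, 32) -> after first Conv2d: (6, 72, 32, 32) -> after first MaxPool2d: (6, 72, 16, 16) -> after second Conv2d: (6, 128, 16, 16) -> Output: (6, 128, 8, 8)

Answer: (6, 128, 8, 8)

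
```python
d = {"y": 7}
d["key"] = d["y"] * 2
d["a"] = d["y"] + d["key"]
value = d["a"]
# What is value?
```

Trace:
`d = {"y": 7}` → d = {'y': 7}
`d["key"] = d["y"] * 2` → d = {'y': 7, 'key': 14}
`d["a"] = d["y"] + d["key"]` → d = {'y': 7, 'key': 14, 'a': 21}
`value = d["a"]` → value = 21
So value = 21

Answer: 21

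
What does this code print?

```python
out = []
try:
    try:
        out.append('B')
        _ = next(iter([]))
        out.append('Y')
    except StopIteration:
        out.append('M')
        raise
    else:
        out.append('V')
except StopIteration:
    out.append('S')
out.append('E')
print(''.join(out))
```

Execution trace: 'B' (inner try body) → 'M' (inner except StopIteration) → 'S' (outer except StopIteration) → 'E' (after the try/except). Output: BMSE

Answer: BMSE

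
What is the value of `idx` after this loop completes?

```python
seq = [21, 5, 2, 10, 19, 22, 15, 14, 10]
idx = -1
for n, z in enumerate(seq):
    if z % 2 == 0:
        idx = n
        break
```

First even number index in [21, 5, 2, 10, 19, 22, 15, 14, 10]
`idx` takes the values: -1 → 2

Answer: 2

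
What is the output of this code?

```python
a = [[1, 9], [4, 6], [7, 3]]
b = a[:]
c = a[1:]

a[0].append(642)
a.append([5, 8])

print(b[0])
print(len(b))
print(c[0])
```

Key concept: slice with nested mutation.
Step by step:
`a = [[1, 9], [4, 6], [7, 3]]` → a = [[1, 9], [4, 6], [7, 3]]
`b = a[:]` → b = [[1, 9], [4, 6], [7, 3]]
`c = a[1:]` → c = [[4, 6], [7, 3]]
`a[0].append(642)` → a = [[1, 9, 642], [4, 6], [7, 3]]; b = [[1, 9, 642], [4, 6], [7, 3]]
`a.append([5, 8])` → a = [[1, 9, 642], [4, 6], [7, 3], [5, 8]]
`print(b[0])` → prints [1, 9, 642]
`print(len(b))` → prints 3
`print(c[0])` → prints [4, 6]

Answer:
[1, 9, 642]
3
[4, 6]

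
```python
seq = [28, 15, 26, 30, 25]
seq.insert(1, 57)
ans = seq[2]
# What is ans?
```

Trace:
`seq = [28, 15, 26, 30, 25]` → seq = [28, 15, 26, 30, 25]
`seq.insert(1, 57)` → seq = [28, 57, 15, 26, 30, 25]
`ans = seq[2]` → ans = 15
So ans = 15

Answer: 15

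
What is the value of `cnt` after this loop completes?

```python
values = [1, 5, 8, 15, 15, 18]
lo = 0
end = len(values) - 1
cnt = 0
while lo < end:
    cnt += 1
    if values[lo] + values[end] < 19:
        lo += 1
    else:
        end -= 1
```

Steps to find pair summing to 19
`cnt` takes the values: 0 → 1 → 2 → 3 → 4 → 5

Answer: 5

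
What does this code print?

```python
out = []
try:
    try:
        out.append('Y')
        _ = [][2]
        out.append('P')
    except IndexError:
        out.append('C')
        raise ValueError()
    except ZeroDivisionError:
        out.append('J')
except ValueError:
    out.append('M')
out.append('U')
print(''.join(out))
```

Execution trace: 'Y' (inner try body) → 'C' (inner except IndexError) → 'M' (outer except ValueError) → 'U' (after the try/except). Output: YCMU

Answer: YCMU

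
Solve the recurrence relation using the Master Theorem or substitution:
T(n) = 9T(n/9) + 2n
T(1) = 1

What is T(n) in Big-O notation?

By Master Theorem: a=9, b=9, f(n)=2n. Since log_9(9) = 1 and f(n) = Θ(n^1), Case 2 applies. T(n) = O(n log n).

Answer: O(n log n)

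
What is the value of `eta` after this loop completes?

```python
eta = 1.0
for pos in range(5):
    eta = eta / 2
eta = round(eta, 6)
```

Halving LR 5 times: 1 / 2^5
`eta` takes the values: 1.0 → 0.5 → 0.25 → 0.125 → 0.0625 → 0.03125

Answer: 0.03125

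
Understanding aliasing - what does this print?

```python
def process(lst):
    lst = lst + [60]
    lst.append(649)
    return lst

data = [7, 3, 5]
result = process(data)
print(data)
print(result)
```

Key concept: rebinding parameter vs mutation.
Step by step:
`data = [7, 3, 5]` → data = [7, 3, 5]
`result = process(data)` → result = [7, 3, 5, 60, 649]
`print(data)` → prints [7, 3, 5]
`print(result)` → prints [7, 3, 5, 60, 649]

Answer:
[7, 3, 5]
[7, 3, 5, 60, 649]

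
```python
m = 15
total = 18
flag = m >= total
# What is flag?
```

Trace:
`m = 15` → m = 15
`total = 18` → total = 18
`flag = m >= total` → flag = False
So flag = False

Answer: False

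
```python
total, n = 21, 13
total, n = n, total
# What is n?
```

Trace:
`total, n = 21, 13` → total = 21; n = 13
`total, n = n, total` → total = 13; n = 21
So n = 21

Answer: 21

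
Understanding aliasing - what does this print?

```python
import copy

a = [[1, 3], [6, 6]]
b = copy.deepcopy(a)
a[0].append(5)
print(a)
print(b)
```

Key concept: deep copy is fully independent.
Step by step:
`a = [[1, 3], [6, 6]]` → a = [[1, 3], [6, 6]]
`b = copy.deepcopy(a)` → b = [[1, 3], [6, 6]]
`a[0].append(5)` → a = [[1, 3, 5], [6, 6]]
`print(a)` → prints [[1, 3, 5], [6, 6]]
`print(b)` → prints [[1, 3], [6, 6]]

Answer:
[[1, 3, 5], [6, 6]]
[[1, 3], [6, 6]]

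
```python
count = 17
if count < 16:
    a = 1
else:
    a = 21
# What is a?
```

Trace:
`count = 17` → count = 17
`if count < 16: ...` → count < 16 is False, take else branch → a = 21
So a = 21

Answer: 21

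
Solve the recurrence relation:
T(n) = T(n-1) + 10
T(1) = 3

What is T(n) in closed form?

Unrolling: T(n) = T(1) + 10·(n-1) = 3 + 10(n-1) = 10n - 7.

Answer: T(n) = 10n - 7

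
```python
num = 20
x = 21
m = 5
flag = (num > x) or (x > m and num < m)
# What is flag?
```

Trace:
`num = 20` → num = 20
`x = 21` → x = 21
`m = 5` → m = 5
`flag = (num > x) or (x > m and num < m)` → flag = False
So flag = False

Answer: False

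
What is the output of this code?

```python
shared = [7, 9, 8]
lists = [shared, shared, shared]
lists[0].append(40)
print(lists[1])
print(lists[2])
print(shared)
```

Key concept: list of same reference.
Step by step:
`shared = [7, 9, 8]` → shared = [7, 9, 8]
`lists = [shared, shared, shared]` → lists = [[7, 9, 8], [7, 9, 8], [7, 9, 8]]
`lists[0].append(40)` → shared = [7, 9, 8, 40]; lists = [[7, 9, 8, 40], [7, 9, 8, 40], [7, 9, 8, 40]]
`print(lists[1])` → prints [7, 9, 8, 40]
`print(lists[2])` → prints [7, 9, 8, 40]
`print(shared)` → prints [7, 9, 8, 40]

Answer:
[7, 9, 8, 40]
[7, 9, 8, 40]
[7, 9, 8, 40]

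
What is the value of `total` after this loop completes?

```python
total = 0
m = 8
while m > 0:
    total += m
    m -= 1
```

Sum 8 down to 1
`total` takes the values: 0 → 8 → 15 → 21 → 26 → 30 → 33 → 35 → 36

Answer: 36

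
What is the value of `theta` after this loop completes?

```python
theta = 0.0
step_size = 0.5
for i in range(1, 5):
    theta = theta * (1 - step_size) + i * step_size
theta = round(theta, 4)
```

Moving average with lr=0.5
`theta` takes the values: 0.0 → 0.5 → 1.25 → 2.125 → 3.0625

Answer: 3.0625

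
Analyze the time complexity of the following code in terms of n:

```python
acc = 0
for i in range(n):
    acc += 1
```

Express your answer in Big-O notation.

Each loop level contributes: n. Multiplying the contributions gives O(n).

Answer: O(n)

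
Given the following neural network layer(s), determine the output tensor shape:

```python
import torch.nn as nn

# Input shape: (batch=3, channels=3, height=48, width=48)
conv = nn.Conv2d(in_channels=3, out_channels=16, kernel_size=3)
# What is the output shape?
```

Input: (3, 3, 48, 48) -> Output: (3, 16, 46, 46)

Answer: (3, 16, 46, 46)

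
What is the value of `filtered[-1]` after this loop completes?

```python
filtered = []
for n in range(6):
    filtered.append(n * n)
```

Last element of squares 0 to 5
`filtered` takes the values: [] → [0] → [0, 1] → [0, 1, 4] → [0, 1, 4, 9] → [0, 1, 4, 9, 16] → [0, 1, 4, 9, 16, 25]
So `filtered[-1]` = 25

Answer: 25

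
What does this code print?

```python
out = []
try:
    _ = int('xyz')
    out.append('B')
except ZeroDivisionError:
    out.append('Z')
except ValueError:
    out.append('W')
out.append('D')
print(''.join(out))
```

Execution trace: 'W' (except ValueError) → 'D' (after the try/except). Output: WD

Answer: WD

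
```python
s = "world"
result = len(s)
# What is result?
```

Trace:
`s = "world"` → s = 'world'
`result = len(s)` → result = 5
So result = 5

Answer: 5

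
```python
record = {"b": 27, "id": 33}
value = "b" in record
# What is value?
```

Trace:
`record = {"b": 27, "id": 33}` → record = {'b': 27, 'id': 33}
`value = "b" in record` → value = True
So value = True

Answer: True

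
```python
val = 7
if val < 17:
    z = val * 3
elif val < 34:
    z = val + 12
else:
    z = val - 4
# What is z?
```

Trace:
`val = 7` → val = 7
`if val < 17: ...` → val < 17 is True → z = 21
So z = 21

Answer: 21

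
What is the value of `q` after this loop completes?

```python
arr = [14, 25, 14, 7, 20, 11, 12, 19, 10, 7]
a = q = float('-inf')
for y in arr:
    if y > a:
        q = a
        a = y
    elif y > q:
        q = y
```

Second largest (with repeats) in [14, 25, 14, 7, 20, 11, 12, 19, 10, 7]
`q` takes the values: -inf → 14 → 20

Answer: 20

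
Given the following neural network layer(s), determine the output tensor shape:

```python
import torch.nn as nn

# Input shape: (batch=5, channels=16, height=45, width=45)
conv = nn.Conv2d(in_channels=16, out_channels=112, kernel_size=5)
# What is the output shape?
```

Input: (5, 16, 45, 45) -> Output: (5, 112, 41, 41)

Answer: (5, 112, 41, 41)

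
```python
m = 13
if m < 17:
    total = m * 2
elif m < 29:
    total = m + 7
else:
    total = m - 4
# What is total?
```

Trace:
`m = 13` → m = 13
`if m < 17: ...` → m < 17 is True → total = 26
So total = 26

Answer: 26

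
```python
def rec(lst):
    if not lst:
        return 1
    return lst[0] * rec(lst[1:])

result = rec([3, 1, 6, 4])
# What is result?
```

Product over [3, 1, 6, 4] = 3 * 1 * 6 * 4 = 72

Answer: 72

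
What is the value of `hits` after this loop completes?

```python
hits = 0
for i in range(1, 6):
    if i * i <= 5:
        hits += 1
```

Count numbers where i² ≤ 5
`hits` takes the values: 0 → 1 → 2

Answer: 2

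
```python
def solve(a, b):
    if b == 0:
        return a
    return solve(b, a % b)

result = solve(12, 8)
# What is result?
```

solve(12, 8) -> solve(8, 4) -> solve(4, 0) -> 4

Answer: 4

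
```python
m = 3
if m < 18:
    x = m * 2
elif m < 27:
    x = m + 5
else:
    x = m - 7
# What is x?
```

Trace:
`m = 3` → m = 3
`if m < 18: ...` → m < 18 is True → x = 6
So x = 6

Answer: 6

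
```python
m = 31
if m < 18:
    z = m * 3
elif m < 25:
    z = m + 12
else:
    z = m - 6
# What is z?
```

Trace:
`m = 31` → m = 31
`if m < 18: ...` → m < 18 is False, m < 25 is False, take else branch → z = 25
So z = 25

Answer: 25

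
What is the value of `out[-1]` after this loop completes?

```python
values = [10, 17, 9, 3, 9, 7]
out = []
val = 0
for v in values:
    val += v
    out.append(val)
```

Cumulative sum ends at 55
`out` takes the values: [] → [10] → [10, 27] → [10, 27, 36] → [10, 27, 36, 39] → [10, 27, 36, 39, 48] → [10, 27, 36, 39, 48, 55]
So `out[-1]` = 55

Answer: 55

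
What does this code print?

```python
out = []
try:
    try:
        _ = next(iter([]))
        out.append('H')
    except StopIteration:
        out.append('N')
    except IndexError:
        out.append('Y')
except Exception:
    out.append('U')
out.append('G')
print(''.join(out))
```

Execution trace: 'N' (inner except StopIteration) → 'G' (after the try/except). Output: NG

Answer: NG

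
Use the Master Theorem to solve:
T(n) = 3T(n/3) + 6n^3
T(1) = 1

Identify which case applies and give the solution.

a=3, b=3, f(n)=6n^3. log_3(3) = 1. Since c=3 > 1 and the regularity condition holds (3(n/3)^3 = (3/3^3)n^3 with 3/3^3 < 1), Case 3 applies: T(n) = Θ(f(n)) = O(n^3).

Answer: O(n^3) - Case 3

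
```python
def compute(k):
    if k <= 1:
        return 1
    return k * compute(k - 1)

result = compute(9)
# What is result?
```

compute(9) = 9 * 8 * 7 * 6 * 5 * 4 * 3 * 2 * 1 = 362880

Answer: 362880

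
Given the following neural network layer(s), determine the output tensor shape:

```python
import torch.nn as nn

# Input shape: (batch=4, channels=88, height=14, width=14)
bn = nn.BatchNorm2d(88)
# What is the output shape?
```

Input: (4, 88, 14, 14) -> Output: (4, 88, 14, 14)

Answer: (4, 88, 14, 14)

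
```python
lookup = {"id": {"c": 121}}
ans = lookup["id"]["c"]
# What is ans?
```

Trace:
`lookup = {"id": {"c": 121}}` → lookup = {'id': {'c': 121}}
`ans = lookup["id"]["c"]` → ans = 121
So ans = 121

Answer: 121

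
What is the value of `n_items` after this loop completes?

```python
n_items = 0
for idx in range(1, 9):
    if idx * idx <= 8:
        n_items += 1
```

Count numbers where idx² ≤ 8
`n_items` takes the values: 0 → 1 → 2

Answer: 2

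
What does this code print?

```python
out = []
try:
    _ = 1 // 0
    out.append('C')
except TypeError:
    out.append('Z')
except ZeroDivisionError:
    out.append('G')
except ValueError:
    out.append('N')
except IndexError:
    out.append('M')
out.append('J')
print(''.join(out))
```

Execution trace: 'G' (except ZeroDivisionError) → 'J' (after the try/except). Output: GJ

Answer: GJ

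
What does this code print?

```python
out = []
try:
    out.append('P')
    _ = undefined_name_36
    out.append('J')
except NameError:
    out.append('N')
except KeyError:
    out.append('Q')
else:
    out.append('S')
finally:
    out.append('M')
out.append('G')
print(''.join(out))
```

Execution trace: 'P' (try body) → 'N' (except NameError) → 'M' (finally) → 'G' (after the try/except). Output: PNMG

Answer: PNMG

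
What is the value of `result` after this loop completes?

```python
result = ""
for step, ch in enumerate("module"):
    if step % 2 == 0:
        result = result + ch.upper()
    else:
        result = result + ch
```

Uppercase even positions in 'module'
`result` takes the values: "" → "M" → "Mo" → "MoD" → "MoDu" → "MoDuL" → "MoDuLe"

Answer: "MoDuLe"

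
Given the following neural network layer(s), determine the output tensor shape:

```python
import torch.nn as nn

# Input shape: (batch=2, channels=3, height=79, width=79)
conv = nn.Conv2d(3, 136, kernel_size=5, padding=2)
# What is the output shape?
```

Input: (2, 3, 79, 79) -> Output: (2, 136, 79, 79)

Answer: (2, 136, 79, 79)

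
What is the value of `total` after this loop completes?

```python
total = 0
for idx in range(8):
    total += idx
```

Sum of 0 to 7 = 28
`total` takes the values: 0 → 1 → 3 → 6 → 10 → 15 → 21 → 28

Answer: 28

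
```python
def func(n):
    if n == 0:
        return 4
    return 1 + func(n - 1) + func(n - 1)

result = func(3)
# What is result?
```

func(n) = 1 + 2·func(n-1), func(0)=4. Closed form: (4+1)·2^3 - 1 = 39.

Answer: 39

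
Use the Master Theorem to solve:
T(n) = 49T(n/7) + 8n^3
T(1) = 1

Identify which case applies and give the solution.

a=49, b=7, f(n)=8n^3. log_7(49) = 2. Since c=3 > 2 and the regularity condition holds (49(n/7)^3 = (49/7^3)n^3 with 49/7^3 < 1), Case 3 applies: T(n) = Θ(f(n)) = O(n^3).

Answer: O(n^3) - Case 3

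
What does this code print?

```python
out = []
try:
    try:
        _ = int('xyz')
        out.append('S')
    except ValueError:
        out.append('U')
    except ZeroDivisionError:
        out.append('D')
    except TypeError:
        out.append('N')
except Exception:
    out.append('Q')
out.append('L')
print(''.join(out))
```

Execution trace: 'U' (inner except ValueError) → 'L' (after the try/except). Output: UL

Answer: UL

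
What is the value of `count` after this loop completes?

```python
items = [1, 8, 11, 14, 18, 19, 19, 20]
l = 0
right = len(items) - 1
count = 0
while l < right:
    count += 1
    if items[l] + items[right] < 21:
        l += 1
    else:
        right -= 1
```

Steps to find pair summing to 21
`count` takes the values: 0 → 1 → 2 → 3 → 4 → 5 → 6 → 7

Answer: 7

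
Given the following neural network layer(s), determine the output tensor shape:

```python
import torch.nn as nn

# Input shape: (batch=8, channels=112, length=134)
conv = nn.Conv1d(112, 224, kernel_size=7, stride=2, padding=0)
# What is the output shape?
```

Input: (8, 112, 134) -> Output: (8, 224, 64)

Answer: (8, 224, 64)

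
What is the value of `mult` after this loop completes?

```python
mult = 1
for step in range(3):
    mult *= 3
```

3^3 = 27
`mult` takes the values: 1 → 3 → 9 → 27

Answer: 27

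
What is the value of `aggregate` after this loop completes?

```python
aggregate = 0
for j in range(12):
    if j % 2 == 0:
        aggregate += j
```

Sum of even numbers 0 to 11
`aggregate` takes the values: 0 → 2 → 6 → 12 → 20 → 30

Answer: 30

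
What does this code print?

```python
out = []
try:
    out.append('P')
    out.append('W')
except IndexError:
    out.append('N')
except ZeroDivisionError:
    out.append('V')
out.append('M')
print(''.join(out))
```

Execution trace: 'P' (try body) → 'W' (try body, no exception) → 'M' (after the try/except). Output: PWM

Answer: PWM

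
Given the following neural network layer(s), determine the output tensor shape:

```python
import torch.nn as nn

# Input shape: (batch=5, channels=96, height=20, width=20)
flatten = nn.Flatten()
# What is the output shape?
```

Input: (5, 96, 20, 20) -> Output: (5, 38400)

Answer: (5, 38400)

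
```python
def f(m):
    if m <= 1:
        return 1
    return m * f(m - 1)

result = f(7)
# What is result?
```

f(7) = 7 * 6 * 5 * 4 * 3 * 2 * 1 = 5040

Answer: 5040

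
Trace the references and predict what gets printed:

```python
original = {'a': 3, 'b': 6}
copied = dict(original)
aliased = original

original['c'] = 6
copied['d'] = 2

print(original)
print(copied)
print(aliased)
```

Key concept: dict() creates copy, assignment creates alias.
Step by step:
`original = {'a': 3, 'b': 6}` → original = {'a': 3, 'b': 6}
`copied = dict(original)` → copied = {'a': 3, 'b': 6}
`aliased = original` → aliased = {'a': 3, 'b': 6} (same object as original)
`original['c'] = 6` → original = {'a': 3, 'b': 6, 'c': 6} (same object as aliased); aliased = {'a': 3, 'b': 6, 'c': 6} (same object as original)
`copied['d'] = 2` → copied = {'a': 3, 'b': 6, 'd': 2}
`print(original)` → prints {'a': 3, 'b': 6, 'c': 6}
`print(copied)` → prints {'a': 3, 'b': 6, 'd': 2}
`print(aliased)` → prints {'a': 3, 'b': 6, 'c': 6}

Answer:
{'a': 3, 'b': 6, 'c': 6}
{'a': 3, 'b': 6, 'd': 2}
{'a': 3, 'b': 6, 'c': 6}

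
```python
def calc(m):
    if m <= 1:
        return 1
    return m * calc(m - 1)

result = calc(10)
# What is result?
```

calc(10) = 10 * 9 * 8 * 7 * 6 * 5 * 4 * 3 * 2 * 1 = 3628800

Answer: 3628800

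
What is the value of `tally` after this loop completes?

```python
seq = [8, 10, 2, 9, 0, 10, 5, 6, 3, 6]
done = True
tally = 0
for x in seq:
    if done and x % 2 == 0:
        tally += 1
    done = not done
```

Count even values at even positions
`tally` takes the values: 0 → 1 → 2 → 3

Answer: 3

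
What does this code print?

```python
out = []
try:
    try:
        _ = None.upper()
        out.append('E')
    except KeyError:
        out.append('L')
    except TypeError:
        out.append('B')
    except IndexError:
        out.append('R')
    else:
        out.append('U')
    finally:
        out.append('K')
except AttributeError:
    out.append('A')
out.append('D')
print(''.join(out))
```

Execution trace: 'K' (finally) → 'A' (outer except AttributeError) → 'D' (after the try/except). Output: KAD

Answer: KAD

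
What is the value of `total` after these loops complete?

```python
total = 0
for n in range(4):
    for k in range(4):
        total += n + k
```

Sum of all n+k for n,k in 4x4
`total` takes the values: 0 → 1 → 3 → 6 → 7 → 9 → 12 → 16 → 18 → 21 → 25 → 30 → 33 → 37 → 42 → 48

Answer: 48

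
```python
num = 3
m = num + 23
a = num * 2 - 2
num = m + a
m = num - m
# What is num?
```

Trace:
`num = 3` → num = 3
`m = num + 23` → m = 26
`a = num * 2 - 2` → a = 4
`num = m + a` → num = 30
`m = num - m` → m = 4
So num = 30

Answer: 30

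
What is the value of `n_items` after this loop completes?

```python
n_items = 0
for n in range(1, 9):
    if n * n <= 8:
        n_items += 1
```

Count numbers where n² ≤ 8
`n_items` takes the values: 0 → 1 → 2

Answer: 2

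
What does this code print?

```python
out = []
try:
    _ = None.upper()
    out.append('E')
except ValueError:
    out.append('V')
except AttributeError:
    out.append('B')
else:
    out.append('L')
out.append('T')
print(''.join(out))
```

Execution trace: 'B' (except AttributeError) → 'T' (after the try/except). Output: BT

Answer: BT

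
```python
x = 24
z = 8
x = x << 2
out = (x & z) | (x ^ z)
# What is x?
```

Trace:
`x = 24` → x = 24
`z = 8` → z = 8
`x = x << 2` → x = 96
`out = (x & z) | (x ^ z)` → out = 104
So x = 96

Answer: 96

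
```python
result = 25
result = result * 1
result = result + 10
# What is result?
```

Trace:
`result = 25` → result = 25
`result = result * 1` → result = 25
`result = result + 10` → result = 35
So result = 35

Answer: 35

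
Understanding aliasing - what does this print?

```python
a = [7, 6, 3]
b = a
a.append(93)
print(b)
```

Key concept: basic list aliasing.
Step by step:
`a = [7, 6, 3]` → a = [7, 6, 3]
`b = a` → b = [7, 6, 3] (same object as a)
`a.append(93)` → a = [7, 6, 3, 93] (same object as b); b = [7, 6, 3, 93] (same object as a)
`print(b)` → prints [7, 6, 3, 93]

Answer: [7, 6, 3, 93]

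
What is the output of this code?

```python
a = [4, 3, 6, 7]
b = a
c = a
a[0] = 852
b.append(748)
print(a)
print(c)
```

Key concept: multiple aliases.
Step by step:
`a = [4, 3, 6, 7]` → a = [4, 3, 6, 7]
`b = a` → b = [4, 3, 6, 7] (same object as a)
`c = a` → c = [4, 3, 6, 7] (same object as a, b)
`a[0] = 852` → a = [852, 3, 6, 7] (same object as b, c); b = [852, 3, 6, 7] (same object as a, c); c = [852, 3, 6, 7] (same object as a, b)
`b.append(748)` → a = [852, 3, 6, 7, 748] (same object as b, c); b = [852, 3, 6, 7, 748] (same object as a, c); c = [852, 3, 6, 7, 748] (same object as a, b)
`print(a)` → prints [852, 3, 6, 7, 748]
`print(c)` → prints [852, 3, 6, 7, 748]

Answer:
[852, 3, 6, 7, 748]
[852, 3, 6, 7, 748]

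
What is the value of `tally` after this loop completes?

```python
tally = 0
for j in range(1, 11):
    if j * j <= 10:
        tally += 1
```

Count numbers where j² ≤ 10
`tally` takes the values: 0 → 1 → 2 → 3

Answer: 3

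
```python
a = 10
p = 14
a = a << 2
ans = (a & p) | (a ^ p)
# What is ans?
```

Trace:
`a = 10` → a = 10
`p = 14` → p = 14
`a = a << 2` → a = 40
`ans = (a & p) | (a ^ p)` → ans = 46
So ans = 46

Answer: 46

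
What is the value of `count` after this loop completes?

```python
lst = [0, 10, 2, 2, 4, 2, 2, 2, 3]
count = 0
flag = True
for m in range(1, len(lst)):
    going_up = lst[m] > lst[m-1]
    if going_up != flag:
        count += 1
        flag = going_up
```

Count direction changes in [0, 10, 2, 2, 4, 2, 2, 2, 3]
`count` takes the values: 0 → 1 → 2 → 3 → 4

Answer: 4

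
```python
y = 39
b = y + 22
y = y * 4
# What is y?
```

Trace:
`y = 39` → y = 39
`b = y + 22` → b = 61
`y = y * 4` → y = 156
So y = 156

Answer: 156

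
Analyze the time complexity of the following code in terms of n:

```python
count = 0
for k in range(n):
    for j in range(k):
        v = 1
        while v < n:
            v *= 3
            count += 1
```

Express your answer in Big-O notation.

Each loop level contributes: n × n × log n. Multiplying the contributions gives O(n^2 log n).

Answer: O(n^2 log n)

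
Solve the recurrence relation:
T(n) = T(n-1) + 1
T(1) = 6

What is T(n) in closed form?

Unrolling: T(n) = T(1) + 1·(n-1) = 6 + 1(n-1) = n + 5.

Answer: T(n) = n + 5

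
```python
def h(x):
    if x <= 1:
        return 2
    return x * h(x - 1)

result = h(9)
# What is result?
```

h(9) = 9 * 8 * 7 * 6 * 5 * 4 * 3 * 2 * 2 = 725760

Answer: 725760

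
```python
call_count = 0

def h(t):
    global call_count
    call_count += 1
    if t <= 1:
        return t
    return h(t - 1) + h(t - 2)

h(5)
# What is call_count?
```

Calls(t) = 1 + Calls(t-1) + Calls(t-2); Calls(0)=Calls(1)=1. For t=5 this gives 15.

Answer: 15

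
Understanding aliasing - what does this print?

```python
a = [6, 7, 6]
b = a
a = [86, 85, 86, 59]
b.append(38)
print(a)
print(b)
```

Key concept: rebinding vs mutation: a is rebound to a new list, b still points at the original.
Step by step:
`a = [6, 7, 6]` → a = [6, 7, 6]
`b = a` → b = [6, 7, 6] (same object as a)
`a = [86, 85, 86, 59]` → a = [86, 85, 86, 59]
`b.append(38)` → b = [6, 7, 6, 38]
`print(a)` → prints [86, 85, 86, 59]
`print(b)` → prints [6, 7, 6, 38]

Answer:
[86, 85, 86, 59]
[6, 7, 6, 38]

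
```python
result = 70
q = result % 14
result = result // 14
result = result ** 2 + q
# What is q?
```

Trace:
`result = 70` → result = 70
`q = result % 14` → q = 0
`result = result // 14` → result = 5
`result = result ** 2 + q` → result = 25
So q = 0

Answer: 0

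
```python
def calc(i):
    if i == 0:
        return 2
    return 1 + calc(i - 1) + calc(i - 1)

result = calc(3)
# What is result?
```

calc(i) = 1 + 2·calc(i-1), calc(0)=2. Closed form: (2+1)·2^3 - 1 = 23.

Answer: 23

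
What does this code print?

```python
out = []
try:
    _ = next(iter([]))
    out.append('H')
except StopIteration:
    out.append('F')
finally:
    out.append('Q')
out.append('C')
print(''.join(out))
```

Execution trace: 'F' (except StopIteration) → 'Q' (finally) → 'C' (after the try/except). Output: FQC

Answer: FQC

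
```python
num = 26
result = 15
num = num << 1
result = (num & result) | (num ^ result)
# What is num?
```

Trace:
`num = 26` → num = 26
`result = 15` → result = 15
`num = num << 1` → num = 52
`result = (num & result) | (num ^ result)` → result = 63
So num = 52

Answer: 52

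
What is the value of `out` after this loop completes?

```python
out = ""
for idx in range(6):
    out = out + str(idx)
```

Concatenate digits 0 to 5
`out` takes the values: "" → "0" → "01" → "012" → "0123" → "01234" → "012345"

Answer: "012345"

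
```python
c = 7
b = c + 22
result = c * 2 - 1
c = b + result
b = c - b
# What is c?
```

Trace:
`c = 7` → c = 7
`b = c + 22` → b = 29
`result = c * 2 - 1` → result = 13
`c = b + result` → c = 42
`b = c - b` → b = 13
So c = 42

Answer: 42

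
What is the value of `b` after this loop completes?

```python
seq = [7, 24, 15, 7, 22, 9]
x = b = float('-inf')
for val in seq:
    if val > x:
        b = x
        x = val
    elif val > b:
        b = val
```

Second largest (with repeats) in [7, 24, 15, 7, 22, 9]
`b` takes the values: -inf → 7 → 15 → 22

Answer: 22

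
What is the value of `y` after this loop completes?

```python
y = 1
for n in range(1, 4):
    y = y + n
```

Start at 1, add 1 through 3
`y` takes the values: 1 → 2 → 4 → 7

Answer: 7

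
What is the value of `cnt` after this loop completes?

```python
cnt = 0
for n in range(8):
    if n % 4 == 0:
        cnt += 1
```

Count numbers divisible by 4 in range(8)
`cnt` takes the values: 0 → 1 → 2

Answer: 2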